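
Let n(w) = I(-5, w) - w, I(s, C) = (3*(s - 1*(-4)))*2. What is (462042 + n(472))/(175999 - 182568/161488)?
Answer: 9317130904/3552692993 ≈ 2.6226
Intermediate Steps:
I(s, C) = 24 + 6*s (I(s, C) = (3*(s + 4))*2 = (3*(4 + s))*2 = (12 + 3*s)*2 = 24 + 6*s)
n(w) = -6 - w (n(w) = (24 + 6*(-5)) - w = (24 - 30) - w = -6 - w)
(462042 + n(472))/(175999 - 182568/161488) = (462042 + (-6 - 1*472))/(175999 - 182568/161488) = (462042 + (-6 - 472))/(175999 - 182568*1/161488) = (462042 - 478)/(175999 - 22821/20186) = 461564/(3552692993/20186) = 461564*(20186/3552692993) = 9317130904/3552692993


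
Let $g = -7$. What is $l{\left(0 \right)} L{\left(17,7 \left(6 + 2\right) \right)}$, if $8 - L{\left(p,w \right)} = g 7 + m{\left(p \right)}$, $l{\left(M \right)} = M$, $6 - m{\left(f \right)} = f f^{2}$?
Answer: $0$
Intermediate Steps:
$m{\left(f \right)} = 6 - f^{3}$ ($m{\left(f \right)} = 6 - f f^{2} = 6 - f^{3}$)
$L{\left(p,w \right)} = 51 + p^{3}$ ($L{\left(p,w \right)} = 8 - \left(\left(-7\right) 7 - \left(-6 + p^{3}\right)\right) = 8 - \left(-49 - \left(-6 + p^{3}\right)\right) = 8 - \left(-43 - p^{3}\right) = 8 + \left(43 + p^{3}\right) = 51 + p^{3}$)
$l{\left(0 \right)} L{\left(17,7 \left(6 + 2\right) \right)} = 0 \left(51 + 17^{3}\right) = 0 \left(51 + 4913\right) = 0 \cdot 4964 = 0$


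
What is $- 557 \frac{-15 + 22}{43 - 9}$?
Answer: $- \frac{3899}{34} \approx -114.68$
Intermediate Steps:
$- 557 \frac{-15 + 22}{43 - 9} = - 557 \cdot \frac{7}{34} = - 557 \cdot 7 \cdot \frac{1}{34} = \left(-557\right) \frac{7}{34} = - \frac{3899}{34}$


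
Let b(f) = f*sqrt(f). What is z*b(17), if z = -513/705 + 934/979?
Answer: 885377*sqrt(17)/230065 ≈ 15.867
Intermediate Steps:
b(f) = f**(3/2)
z = 52081/230065 (z = -513*1/705 + 934*(1/979) = -171/235 + 934/979 = 52081/230065 ≈ 0.22638)
z*b(17) = 52081*17**(3/2)/230065 = 52081*(17*sqrt(17))/230065 = 885377*sqrt(17)/230065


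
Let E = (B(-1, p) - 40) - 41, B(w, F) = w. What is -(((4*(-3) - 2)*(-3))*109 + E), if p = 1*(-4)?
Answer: -4496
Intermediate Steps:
p = -4
E = -82 (E = (-1 - 40) - 41 = -41 - 41 = -82)
-(((4*(-3) - 2)*(-3))*109 + E) = -(((4*(-3) - 2)*(-3))*109 - 82) = -(((-12 - 2)*(-3))*109 - 82) = -(-14*(-3)*109 - 82) = -(42*109 - 82) = -(4578 - 82) = -1*4496 = -4496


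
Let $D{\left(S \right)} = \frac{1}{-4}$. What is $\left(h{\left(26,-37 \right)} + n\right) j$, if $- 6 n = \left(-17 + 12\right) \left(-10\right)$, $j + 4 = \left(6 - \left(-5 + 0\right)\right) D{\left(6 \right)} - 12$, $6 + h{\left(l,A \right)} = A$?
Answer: $\frac{1925}{2} \approx 962.5$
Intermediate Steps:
$h{\left(l,A \right)} = -6 + A$
$D{\left(S \right)} = - \frac{1}{4}$
$j = - \frac{75}{4}$ ($j = -4 - \left(12 - \left(6 - \left(-5 + 0\right)\right) \left(- \frac{1}{4}\right)\right) = -4 - \left(12 - \left(6 - -5\right) \left(- \frac{1}{4}\right)\right) = -4 - \left(12 - \left(6 + 5\right) \left(- \frac{1}{4}\right)\right) = -4 + \left(11 \left(- \frac{1}{4}\right) - 12\right) = -4 - \frac{59}{4} = - \frac{75}{4} \approx -18.75$)
$n = - \frac{25}{3}$ ($n = - \frac{\left(-17 + 12\right) \left(-10\right)}{6} = - \frac{\left(-5\right) \left(-10\right)}{6} = \left(- \frac{1}{6}\right) 50 = - \frac{25}{3} \approx -8.3333$)
$\left(h{\left(26,-37 \right)} + n\right) j = \left(\left(-6 - 37\right) - \frac{25}{3}\right) \left(- \frac{75}{4}\right) = \left(-43 - \frac{25}{3}\right) \left(- \frac{75}{4}\right) = \left(- \frac{154}{3}\right) \left(- \frac{75}{4}\right) = \frac{1925}{2}$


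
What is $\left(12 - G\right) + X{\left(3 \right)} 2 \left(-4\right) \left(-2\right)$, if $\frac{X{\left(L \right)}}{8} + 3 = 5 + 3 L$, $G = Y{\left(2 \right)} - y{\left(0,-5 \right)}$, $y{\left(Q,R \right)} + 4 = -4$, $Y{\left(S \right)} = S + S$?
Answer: $1408$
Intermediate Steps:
$Y{\left(S \right)} = 2 S$
$y{\left(Q,R \right)} = -8$ ($y{\left(Q,R \right)} = -4 - 4 = -8$)
$G = 12$ ($G = 2 \cdot 2 - -8 = 4 + 8 = 12$)
$X{\left(L \right)} = 16 + 24 L$ ($X{\left(L \right)} = -24 + 8 \left(5 + 3 L\right) = -24 + \left(40 + 24 L\right) = 16 + 24 L$)
$\left(12 - G\right) + X{\left(3 \right)} 2 \left(-4\right) \left(-2\right) = \left(12 - 12\right) + \left(16 + 24 \cdot 3\right) 2 \left(-4\right) \left(-2\right) = \left(12 - 12\right) + \left(16 + 72\right) \left(\left(-8\right) \left(-2\right)\right) = 0 + 88 \cdot 16 = 0 + 1408 = 1408$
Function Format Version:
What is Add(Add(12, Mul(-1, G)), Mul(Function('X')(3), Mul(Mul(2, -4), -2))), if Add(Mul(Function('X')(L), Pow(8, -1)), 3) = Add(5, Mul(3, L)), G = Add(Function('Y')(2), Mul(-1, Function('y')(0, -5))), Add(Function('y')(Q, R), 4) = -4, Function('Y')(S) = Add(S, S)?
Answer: 1408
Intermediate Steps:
Function('Y')(S) = Mul(2, S)
Function('y')(Q, R) = -8 (Function('y')(Q, R) = Add(-4, -4) = -8)
G = 12 (G = Add(Mul(2, 2), Mul(-1, -8)) = Add(4, 8) = 12)
Function('X')(L) = Add(16, Mul(24, L)) (Function('X')(L) = Add(-24, Mul(8, Add(5, Mul(3, L)))) = Add(-24, Add(40, Mul(24, L))) = Add(16, Mul(24, L)))
Add(Add(12, Mul(-1, G)), Mul(Function('X')(3), Mul(Mul(2, -4), -2))) = Add(Add(12, Mul(-1, 12)), Mul(Add(16, Mul(24, 3)), Mul(Mul(2, -4), -2))) = Add(Add(12, -12), Mul(Add(16, 72), Mul(-8, -2))) = Add(0, Mul(88, 16)) = Add(0, 1408) = 1408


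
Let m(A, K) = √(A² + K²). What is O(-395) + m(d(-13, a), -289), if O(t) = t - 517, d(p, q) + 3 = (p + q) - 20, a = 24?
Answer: -912 + √83665 ≈ -622.75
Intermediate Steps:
d(p, q) = -23 + p + q (d(p, q) = -3 + ((p + q) - 20) = -3 + (-20 + p + q) = -23 + p + q)
O(t) = -517 + t
O(-395) + m(d(-13, a), -289) = (-517 - 395) + √((-23 - 13 + 24)² + (-289)²) = -912 + √((-12)² + 83521) = -912 + √(144 + 83521) = -912 + √83665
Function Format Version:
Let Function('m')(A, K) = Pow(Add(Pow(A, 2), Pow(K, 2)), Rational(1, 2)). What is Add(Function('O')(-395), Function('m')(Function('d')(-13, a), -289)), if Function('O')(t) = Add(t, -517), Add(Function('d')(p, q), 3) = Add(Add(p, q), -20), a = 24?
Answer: Add(-912, Pow(83665, Rational(1, 2))) ≈ -622.75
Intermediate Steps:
Function('d')(p, q) = Add(-23, p, q) (Function('d')(p, q) = Add(-3, Add(Add(p, q), -20)) = Add(-3, Add(-20, p, q)) = Add(-23, p, q))
Function('O')(t) = Add(-517, t)
Add(Function('O')(-395), Function('m')(Function('d')(-13, a), -289)) = Add(Add(-517, -395), Pow(Add(Pow(Add(-23, -13, 24), 2), Pow(-289, 2)), Rational(1, 2))) = Add(-912, Pow(Add(Pow(-12, 2), 83521), Rational(1, 2))) = Add(-912, Pow(Add(144, 83521), Rational(1, 2))) = Add(-912, Pow(83665, Rational(1, 2)))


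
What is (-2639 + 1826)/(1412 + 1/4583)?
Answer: -3725979/6471197 ≈ -0.57578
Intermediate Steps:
(-2639 + 1826)/(1412 + 1/4583) = -813/(1412 + 1/4583) = -813/6471197/4583 = -813*4583/6471197 = -3725979/6471197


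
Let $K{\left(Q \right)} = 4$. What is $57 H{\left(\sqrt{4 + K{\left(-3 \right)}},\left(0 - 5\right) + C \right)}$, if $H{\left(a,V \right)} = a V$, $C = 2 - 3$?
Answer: $- 684 \sqrt{2} \approx -967.32$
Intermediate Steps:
$C = -1$ ($C = 2 - 3 = -1$)
$H{\left(a,V \right)} = V a$
$57 H{\left(\sqrt{4 + K{\left(-3 \right)}},\left(0 - 5\right) + C \right)} = 57 \left(\left(0 - 5\right) - 1\right) \sqrt{4 + 4} = 57 \left(-5 - 1\right) \sqrt{8} = 57 \left(- 6 \cdot 2 \sqrt{2}\right) = 57 \left(- 12 \sqrt{2}\right) = - 684 \sqrt{2}$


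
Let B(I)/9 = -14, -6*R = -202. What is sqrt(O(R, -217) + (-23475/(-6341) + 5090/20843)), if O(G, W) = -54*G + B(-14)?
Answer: I*sqrt(33888294586939870091)/132165463 ≈ 44.046*I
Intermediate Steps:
R = 101/3 (R = -1/6*(-202) = 101/3 ≈ 33.667)
B(I) = -126 (B(I) = 9*(-14) = -126)
O(G, W) = -126 - 54*G (O(G, W) = -54*G - 126 = -126 - 54*G)
sqrt(O(R, -217) + (-23475/(-6341) + 5090/20843)) = sqrt((-126 - 54*101/3) + (-23475/(-6341) + 5090/20843)) = sqrt((-126 - 1818) + (-23475*(-1/6341) + 5090*(1/20843))) = sqrt(-1944 + (23475/6341 + 5090/20843)) = sqrt(-1944 + 521565115/132165463) = sqrt(-256408094957/132165463) = I*sqrt(33888294586939870091)/132165463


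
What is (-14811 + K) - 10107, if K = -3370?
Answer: -28288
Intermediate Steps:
(-14811 + K) - 10107 = (-14811 - 3370) - 10107 = -18181 - 10107 = -28288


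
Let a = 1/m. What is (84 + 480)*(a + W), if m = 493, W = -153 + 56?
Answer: -26970480/493 ≈ -54707.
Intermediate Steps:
W = -97
a = 1/493 ≈ 0.0020284
(84 + 480)*(a + W) = (84 + 480)*(1/493 - 97) = 564*(-47820/493) = -26970480/493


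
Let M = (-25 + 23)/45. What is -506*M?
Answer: 1012/45 ≈ 22.489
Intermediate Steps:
M = -2/45 (M = -2*1/45 = -2/45 ≈ -0.044444)
-506*M = -506*(-2/45) = 1012/45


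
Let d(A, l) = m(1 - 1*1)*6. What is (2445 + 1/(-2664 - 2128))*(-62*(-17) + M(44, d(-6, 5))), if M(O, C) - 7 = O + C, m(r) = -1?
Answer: 12876366461/4792 ≈ 2.6871e+6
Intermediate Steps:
d(A, l) = -6 (d(A, l) = -1*6 = -6)
M(O, C) = 7 + C + O (M(O, C) = 7 + (O + C) = 7 + (C + O) = 7 + C + O)
(2445 + 1/(-2664 - 2128))*(-62*(-17) + M(44, d(-6, 5))) = (2445 + 1/(-2664 - 2128))*(-62*(-17) + (7 - 6 + 44)) = (2445 + 1/(-4792))*(1054 + 45) = (2445 - 1/4792)*1099 = (11716439/4792)*1099 = 12876366461/4792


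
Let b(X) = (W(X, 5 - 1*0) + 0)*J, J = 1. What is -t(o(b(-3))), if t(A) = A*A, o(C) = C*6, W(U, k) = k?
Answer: -900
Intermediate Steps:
b(X) = 5 (b(X) = ((5 - 1*0) + 0)*1 = ((5 + 0) + 0)*1 = (5 + 0)*1 = 5*1 = 5)
o(C) = 6*C
t(A) = A²
-t(o(b(-3))) = -(6*5)² = -1*30² = -1*900 = -900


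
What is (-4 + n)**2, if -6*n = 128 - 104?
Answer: 64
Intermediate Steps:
n = -4 (n = -(128 - 104)/6 = -1/6*24 = -4)
(-4 + n)**2 = (-4 - 4)**2 = (-8)**2 = 64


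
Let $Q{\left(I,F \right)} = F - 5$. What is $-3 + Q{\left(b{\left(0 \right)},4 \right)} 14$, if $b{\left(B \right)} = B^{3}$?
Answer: $-17$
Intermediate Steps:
$Q{\left(I,F \right)} = -5 + F$
$-3 + Q{\left(b{\left(0 \right)},4 \right)} 14 = -3 + \left(-5 + 4\right) 14 = -3 - 14 = -17$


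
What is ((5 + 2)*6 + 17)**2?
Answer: 3481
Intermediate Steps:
((5 + 2)*6 + 17)**2 = (7*6 + 17)**2 = (42 + 17)**2 = 59**2 = 3481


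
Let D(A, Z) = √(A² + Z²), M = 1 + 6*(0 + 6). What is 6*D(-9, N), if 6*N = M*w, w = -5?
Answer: √37141 ≈ 192.72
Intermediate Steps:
M = 37 (M = 1 + 6*6 = 1 + 36 = 37)
N = -185/6 (N = (37*(-5))/6 = (⅙)*(-185) = -185/6 ≈ -30.833)
6*D(-9, N) = 6*√((-9)² + (-185/6)²) = 6*√(81 + 34225/36) = 6*√(37141/36) = 6*(√37141/6) = √37141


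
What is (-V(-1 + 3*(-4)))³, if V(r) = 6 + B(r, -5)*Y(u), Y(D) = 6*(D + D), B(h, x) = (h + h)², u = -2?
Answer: 4265715512232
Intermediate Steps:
B(h, x) = 4*h² (B(h, x) = (2*h)² = 4*h²)
Y(D) = 12*D (Y(D) = 6*(2*D) = 12*D)
V(r) = 6 - 96*r² (V(r) = 6 + (4*r²)*(12*(-2)) = 6 + (4*r²)*(-24) = 6 - 96*r²)
(-V(-1 + 3*(-4)))³ = (-(6 - 96*(-1 + 3*(-4))²))³ = (-(6 - 96*(-1 - 12)²))³ = (-(6 - 96*(-13)²))³ = (-(6 - 96*169))³ = (-(6 - 16224))³ = (-1*(-16218))³ = 16218³ = 4265715512232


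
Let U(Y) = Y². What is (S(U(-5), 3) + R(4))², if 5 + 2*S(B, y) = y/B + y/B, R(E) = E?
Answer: 6561/2500 ≈ 2.6244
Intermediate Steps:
S(B, y) = -5/2 + y/B (S(B, y) = -5/2 + (y/B + y/B)/2 = -5/2 + (2*y/B)/2 = -5/2 + y/B)
(S(U(-5), 3) + R(4))² = ((-5/2 + 3/((-5)²)) + 4)² = ((-5/2 + 3/25) + 4)² = (-119/50 + 4)² = (81/50)² = 6561/2500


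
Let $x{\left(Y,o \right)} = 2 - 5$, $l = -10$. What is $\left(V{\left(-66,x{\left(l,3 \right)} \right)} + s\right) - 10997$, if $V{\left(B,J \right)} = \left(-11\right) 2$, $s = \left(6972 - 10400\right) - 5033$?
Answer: $-19480$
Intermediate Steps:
$x{\left(Y,o \right)} = -3$ ($x{\left(Y,o \right)} = 2 - 5 = -3$)
$s = -8461$ ($s = -3428 - 5033 = -8461$)
$V{\left(B,J \right)} = -22$
$\left(V{\left(-66,x{\left(l,3 \right)} \right)} + s\right) - 10997 = \left(-22 - 8461\right) - 10997 = -8483 - 10997 = -19480$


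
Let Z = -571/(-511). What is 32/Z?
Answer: 16352/571 ≈ 28.637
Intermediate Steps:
Z = 571/511 (Z = -571*(-1/511) = 571/511 ≈ 1.1174)
32/Z = 32/(571/511) = 32*(511/571) = 16352/571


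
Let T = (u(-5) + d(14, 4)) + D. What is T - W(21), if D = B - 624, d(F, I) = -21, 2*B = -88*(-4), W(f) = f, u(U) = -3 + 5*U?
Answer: -518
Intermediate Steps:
B = 176 (B = (-88*(-4))/2 = (1/2)*352 = 176)
D = -448 (D = 176 - 624 = -448)
T = -497 (T = ((-3 + 5*(-5)) - 21) - 448 = ((-3 - 25) - 21) - 448 = (-28 - 21) - 448 = -49 - 448 = -497)
T - W(21) = -497 - 1*21 = -497 - 21 = -518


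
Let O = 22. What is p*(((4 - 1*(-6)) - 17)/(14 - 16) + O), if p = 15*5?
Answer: 3825/2 ≈ 1912.5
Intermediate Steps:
p = 75
p*(((4 - 1*(-6)) - 17)/(14 - 16) + O) = 75*(((4 - 1*(-6)) - 17)/(14 - 16) + 22) = 75*(((4 + 6) - 17)/(-2) + 22) = 75*((10 - 17)*(-½) + 22) = 75*(-7*(-½) + 22) = 75*(7/2 + 22) = 75*(51/2) = 3825/2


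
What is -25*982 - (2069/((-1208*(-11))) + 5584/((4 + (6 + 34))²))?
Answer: -3588868751/146168 ≈ -24553.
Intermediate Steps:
-25*982 - (2069/((-1208*(-11))) + 5584/((4 + (6 + 34))²)) = -24550 - (2069/13288 + 5584/((4 + 40)²)) = -24550 - (2069*(1/13288) + 5584/(44²)) = -24550 - (2069/13288 + 5584/1936) = -24550 - (2069/13288 + 5584*(1/1936)) = -24550 - (2069/13288 + 349/121) = -24550 - 1*444351/146168 = -24550 - 444351/146168 = -3588868751/146168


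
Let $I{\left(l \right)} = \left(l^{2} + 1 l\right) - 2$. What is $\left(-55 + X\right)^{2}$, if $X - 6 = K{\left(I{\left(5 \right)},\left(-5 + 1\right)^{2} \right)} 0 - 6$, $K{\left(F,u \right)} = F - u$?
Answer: $3025$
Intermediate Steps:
$I{\left(l \right)} = -2 + l + l^{2}$ ($I{\left(l \right)} = \left(l^{2} + l\right) - 2 = \left(l + l^{2}\right) - 2 = -2 + l + l^{2}$)
$X = 0$ ($X = 6 - \left(6 - \left(\left(-2 + 5 + 5^{2}\right) - \left(-5 + 1\right)^{2}\right) 0\right) = 6 - \left(6 - \left(\left(-2 + 5 + 25\right) - \left(-4\right)^{2}\right) 0\right) = 6 - \left(6 - \left(28 - 16\right) 0\right) = 6 + \left(12 \cdot 0 - 6\right) = 6 + \left(0 - 6\right) = 6 - 6 = 0$)
$\left(-55 + X\right)^{2} = \left(-55 + 0\right)^{2} = \left(-55\right)^{2} = 3025$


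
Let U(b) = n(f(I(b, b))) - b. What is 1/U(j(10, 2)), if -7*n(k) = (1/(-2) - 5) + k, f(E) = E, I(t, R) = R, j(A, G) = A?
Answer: -14/149 ≈ -0.093960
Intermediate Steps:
n(k) = 11/14 - k/7 (n(k) = -((1/(-2) - 5) + k)/7 = -((-½ - 5) + k)/7 = -(-11/2 + k)/7 = 11/14 - k/7)
U(b) = 11/14 - 8*b/7 (U(b) = (11/14 - b/7) - b = 11/14 - 8*b/7)
1/U(j(10, 2)) = 1/(11/14 - 8/7*10) = 1/(11/14 - 80/7) = 1/(-149/14) = -14/149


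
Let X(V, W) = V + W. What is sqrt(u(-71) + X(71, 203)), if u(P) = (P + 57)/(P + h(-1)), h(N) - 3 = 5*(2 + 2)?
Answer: sqrt(39498)/12 ≈ 16.562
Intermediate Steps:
h(N) = 23 (h(N) = 3 + 5*(2 + 2) = 3 + 5*4 = 3 + 20 = 23)
u(P) = (57 + P)/(23 + P) (u(P) = (P + 57)/(P + 23) = (57 + P)/(23 + P))
sqrt(u(-71) + X(71, 203)) = sqrt((57 - 71)/(23 - 71) + (71 + 203)) = sqrt(-14/(-48) + 274) = sqrt(-1/48*(-14) + 274) = sqrt(7/24 + 274) = sqrt(6583/24) = sqrt(39498)/12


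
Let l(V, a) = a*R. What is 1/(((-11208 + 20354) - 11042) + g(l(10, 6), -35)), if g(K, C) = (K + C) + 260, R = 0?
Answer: -1/1671 ≈ -0.00059844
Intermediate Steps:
l(V, a) = 0 (l(V, a) = a*0 = 0)
g(K, C) = 260 + C + K (g(K, C) = (C + K) + 260 = 260 + C + K)
1/(((-11208 + 20354) - 11042) + g(l(10, 6), -35)) = 1/(((-11208 + 20354) - 11042) + (260 - 35 + 0)) = 1/((9146 - 11042) + 225) = 1/(-1896 + 225) = 1/(-1671) = -1/1671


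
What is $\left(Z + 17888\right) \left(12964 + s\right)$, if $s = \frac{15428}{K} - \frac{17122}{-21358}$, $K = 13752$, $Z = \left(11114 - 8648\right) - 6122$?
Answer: $\frac{1129157698341428}{6119067} \approx 1.8453 \cdot 10^{8}$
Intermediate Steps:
$Z = -3656$ ($Z = 2466 - 6122 = -3656$)
$s = \frac{70621621}{36714402}$ ($s = \frac{15428}{13752} - \frac{17122}{-21358} = 15428 \cdot \frac{1}{13752} - - \frac{8561}{10679} = \frac{3857}{3438} + \frac{8561}{10679} = \frac{70621621}{36714402} \approx 1.9235$)
$\left(Z + 17888\right) \left(12964 + s\right) = \left(-3656 + 17888\right) \left(12964 + \frac{70621621}{36714402}\right) = 14232 \cdot \frac{476036129149}{36714402} = \frac{1129157698341428}{6119067}$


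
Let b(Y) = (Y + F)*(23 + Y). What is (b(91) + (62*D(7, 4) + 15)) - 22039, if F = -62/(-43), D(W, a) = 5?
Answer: -480552/43 ≈ -11176.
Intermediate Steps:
F = 62/43 (F = -62*(-1/43) = 62/43 ≈ 1.4419)
b(Y) = (23 + Y)*(62/43 + Y) (b(Y) = (Y + 62/43)*(23 + Y) = (62/43 + Y)*(23 + Y) = (23 + Y)*(62/43 + Y))
(b(91) + (62*D(7, 4) + 15)) - 22039 = ((1426/43 + 91**2 + (1051/43)*91) + (62*5 + 15)) - 22039 = ((1426/43 + 8281 + 95641/43) + (310 + 15)) - 22039 = (453150/43 + 325) - 22039 = 467125/43 - 22039 = -480552/43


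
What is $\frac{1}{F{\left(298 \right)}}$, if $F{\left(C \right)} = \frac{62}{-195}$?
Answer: $- \frac{195}{62} \approx -3.1452$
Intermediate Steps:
$F{\left(C \right)} = - \frac{62}{195}$ ($F{\left(C \right)} = 62 \left(- \frac{1}{195}\right) = - \frac{62}{195}$)
$\frac{1}{F{\left(298 \right)}} = \frac{1}{- \frac{62}{195}} = - \frac{195}{62}$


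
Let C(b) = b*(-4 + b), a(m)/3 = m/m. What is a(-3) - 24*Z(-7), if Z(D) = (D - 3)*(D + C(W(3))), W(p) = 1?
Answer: -2397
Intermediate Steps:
a(m) = 3 (a(m) = 3*(m/m) = 3*1 = 3)
Z(D) = (-3 + D)**2 (Z(D) = (D - 3)*(D + 1*(-4 + 1)) = (-3 + D)*(D + 1*(-3)) = (-3 + D)*(D - 3) = (-3 + D)*(-3 + D) = (-3 + D)**2)
a(-3) - 24*Z(-7) = 3 - 24*(9 + (-7)**2 - 6*(-7)) = 3 - 24*(9 + 49 + 42) = 3 - 24*100 = 3 - 2400 = -2397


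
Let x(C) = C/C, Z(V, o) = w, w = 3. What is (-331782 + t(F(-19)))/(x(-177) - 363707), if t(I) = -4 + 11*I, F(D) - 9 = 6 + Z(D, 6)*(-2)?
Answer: 331687/363706 ≈ 0.91196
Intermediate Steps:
Z(V, o) = 3
F(D) = 9 (F(D) = 9 + (6 + 3*(-2)) = 9 + (6 - 6) = 9 + 0 = 9)
x(C) = 1
(-331782 + t(F(-19)))/(x(-177) - 363707) = (-331782 + (-4 + 11*9))/(1 - 363707) = (-331782 + (-4 + 99))/(-363706) = (-331782 + 95)*(-1/363706) = -331687*(-1/363706) = 331687/363706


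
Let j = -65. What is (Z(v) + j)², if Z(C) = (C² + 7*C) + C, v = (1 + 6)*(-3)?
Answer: 43264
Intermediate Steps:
v = -21 (v = 7*(-3) = -21)
Z(C) = C² + 8*C
(Z(v) + j)² = (-21*(8 - 21) - 65)² = (-21*(-13) - 65)² = (273 - 65)² = 208² = 43264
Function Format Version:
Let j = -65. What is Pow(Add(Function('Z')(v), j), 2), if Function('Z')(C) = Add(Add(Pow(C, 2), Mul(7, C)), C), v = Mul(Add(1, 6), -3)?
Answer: 43264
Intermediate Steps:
v = -21 (v = Mul(7, -3) = -21)
Function('Z')(C) = Add(Pow(C, 2), Mul(8, C))
Pow(Add(Function('Z')(v), j), 2) = Pow(Add(Mul(-21, Add(8, -21)), -65), 2) = Pow(Add(Mul(-21, -13), -65), 2) = Pow(Add(273, -65), 2) = Pow(208, 2) = 43264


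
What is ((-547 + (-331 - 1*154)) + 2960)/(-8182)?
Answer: -964/4091 ≈ -0.23564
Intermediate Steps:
((-547 + (-331 - 1*154)) + 2960)/(-8182) = ((-547 + (-331 - 154)) + 2960)*(-1/8182) = ((-547 - 485) + 2960)*(-1/8182) = (-1032 + 2960)*(-1/8182) = 1928*(-1/8182) = -964/4091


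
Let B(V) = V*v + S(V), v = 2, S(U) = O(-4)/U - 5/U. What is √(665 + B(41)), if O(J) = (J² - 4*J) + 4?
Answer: √1256978/41 ≈ 27.345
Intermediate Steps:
O(J) = 4 + J² - 4*J
S(U) = 31/U (S(U) = (4 + (-4)² - 4*(-4))/U - 5/U = (4 + 16 + 16)/U - 5/U = 36/U - 5/U = 31/U)
B(V) = 2*V + 31/V (B(V) = V*2 + 31/V = 2*V + 31/V)
√(665 + B(41)) = √(665 + (2*41 + 31/41)) = √(665 + (82 + 31*(1/41))) = √(665 + (82 + 31/41)) = √(665 + 3393/41) = √(30658/41) = √1256978/41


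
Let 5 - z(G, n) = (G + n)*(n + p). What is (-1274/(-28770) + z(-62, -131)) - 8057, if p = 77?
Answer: -37963979/2055 ≈ -18474.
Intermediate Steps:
z(G, n) = 5 - (77 + n)*(G + n) (z(G, n) = 5 - (G + n)*(n + 77) = 5 - (G + n)*(77 + n) = 5 - (77 + n)*(G + n))
(-1274/(-28770) + z(-62, -131)) - 8057 = (-1274/(-28770) + (5 - 1*(-131)² - 77*(-62) - 77*(-131) - 1*(-62)*(-131))) - 8057 = (-1274*(-1/28770) + (5 - 1*17161 + 4774 + 10087 - 8122)) - 8057 = (91/2055 + (5 - 17161 + 4774 + 10087 - 8122)) - 8057 = (91/2055 - 10417) - 8057 = -21406844/2055 - 8057 = -37963979/2055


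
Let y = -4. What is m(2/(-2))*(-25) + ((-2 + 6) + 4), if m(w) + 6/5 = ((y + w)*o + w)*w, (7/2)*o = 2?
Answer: -409/7 ≈ -58.429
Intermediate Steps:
o = 4/7 (o = (2/7)*2 = 4/7 ≈ 0.57143)
m(w) = -6/5 + w*(-16/7 + 11*w/7) (m(w) = -6/5 + ((-4 + w)*(4/7) + w)*w = -6/5 + ((-16/7 + 4*w/7) + w)*w = -6/5 + (-16/7 + 11*w/7)*w = -6/5 + w*(-16/7 + 11*w/7))
m(2/(-2))*(-25) + ((-2 + 6) + 4) = (-6/5 - 32/(7*(-2)) + 11*(2/(-2))**2/7)*(-25) + ((-2 + 6) + 4) = (-6/5 - 32*(-1)/(7*2) + 11*(2*(-1/2))**2/7)*(-25) + (4 + 4) = (-6/5 - 16/7*(-1) + (11/7)*(-1)**2)*(-25) + 8 = (-6/5 + 16/7 + (11/7)*1)*(-25) + 8 = (-6/5 + 16/7 + 11/7)*(-25) + 8 = (93/35)*(-25) + 8 = -465/7 + 8 = -409/7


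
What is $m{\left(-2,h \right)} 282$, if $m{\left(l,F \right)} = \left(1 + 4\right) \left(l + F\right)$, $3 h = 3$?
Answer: $-1410$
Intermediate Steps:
$h = 1$ ($h = \frac{1}{3} \cdot 3 = 1$)
$m{\left(l,F \right)} = 5 F + 5 l$ ($m{\left(l,F \right)} = 5 \left(F + l\right) = 5 F + 5 l$)
$m{\left(-2,h \right)} 282 = \left(5 \cdot 1 + 5 \left(-2\right)\right) 282 = \left(5 - 10\right) 282 = \left(-5\right) 282 = -1410$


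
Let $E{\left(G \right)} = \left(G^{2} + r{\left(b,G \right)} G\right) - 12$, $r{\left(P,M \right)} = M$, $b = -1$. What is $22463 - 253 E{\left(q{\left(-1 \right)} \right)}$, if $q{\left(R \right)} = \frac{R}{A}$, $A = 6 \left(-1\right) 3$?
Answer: $\frac{4130585}{162} \approx 25497.0$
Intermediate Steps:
$A = -18$ ($A = \left(-6\right) 3 = -18$)
$q{\left(R \right)} = - \frac{R}{18}$ ($q{\left(R \right)} = \frac{R}{-18} = R \left(- \frac{1}{18}\right) = - \frac{R}{18}$)
$E{\left(G \right)} = -12 + 2 G^{2}$ ($E{\left(G \right)} = \left(G^{2} + G G\right) - 12 = \left(G^{2} + G^{2}\right) - 12 = 2 G^{2} - 12 = -12 + 2 G^{2}$)
$22463 - 253 E{\left(q{\left(-1 \right)} \right)} = 22463 - 253 \left(-12 + 2 \left(\left(- \frac{1}{18}\right) \left(-1\right)\right)^{2}\right) = 22463 - 253 \left(-12 + \frac{2}{324}\right) = 22463 - 253 \left(-12 + 2 \cdot \frac{1}{324}\right) = 22463 - 253 \left(-12 + \frac{1}{162}\right) = 22463 - 253 \left(- \frac{1943}{162}\right) = 22463 - - \frac{491579}{162} = 22463 + \frac{491579}{162} = \frac{4130585}{162}$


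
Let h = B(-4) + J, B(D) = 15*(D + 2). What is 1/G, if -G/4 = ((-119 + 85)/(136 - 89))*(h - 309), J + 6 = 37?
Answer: -47/41888 ≈ -0.0011220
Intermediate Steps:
J = 31 (J = -6 + 37 = 31)
B(D) = 30 + 15*D (B(D) = 15*(2 + D) = 30 + 15*D)
h = 1 (h = (30 + 15*(-4)) + 31 = (30 - 60) + 31 = -30 + 31 = 1)
G = -41888/47 (G = -4*(-119 + 85)/(136 - 89)*(1 - 309) = -4*(-34/47)*(-308) = -4*(-34*1/47)*(-308) = -(-136)*(-308)/47 = -4*10472/47 = -41888/47 ≈ -891.23)
1/G = 1/(-41888/47) = -47/41888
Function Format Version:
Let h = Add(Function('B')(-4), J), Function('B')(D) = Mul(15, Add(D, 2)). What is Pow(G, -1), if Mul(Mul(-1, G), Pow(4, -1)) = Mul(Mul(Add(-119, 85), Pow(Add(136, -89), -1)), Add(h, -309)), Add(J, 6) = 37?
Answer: Rational(-47, 41888) ≈ -0.0011220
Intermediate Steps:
J = 31 (J = Add(-6, 37) = 31)
Function('B')(D) = Add(30, Mul(15, D)) (Function('B')(D) = Mul(15, Add(2, D)) = Add(30, Mul(15, D)))
h = 1 (h = Add(Add(30, Mul(15, -4)), 31) = Add(Add(30, -60), 31) = Add(-30, 31) = 1)
G = Rational(-41888, 47) (G = Mul(-4, Mul(Mul(Add(-119, 85), Pow(Add(136, -89), -1)), Add(1, -309))) = Mul(-4, Mul(Mul(-34, Pow(47, -1)), -308)) = Mul(-4, Mul(Mul(-34, Rational(1, 47)), -308)) = Mul(-4, Mul(Rational(-34, 47), -308)) = Mul(-4, Rational(10472, 47)) = Rational(-41888, 47) ≈ -891.23)
Pow(G, -1) = Pow(Rational(-41888, 47), -1) = Rational(-47, 41888)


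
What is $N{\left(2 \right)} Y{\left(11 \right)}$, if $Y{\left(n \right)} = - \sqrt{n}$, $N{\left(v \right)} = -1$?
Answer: $\sqrt{11} \approx 3.3166$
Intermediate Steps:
$N{\left(2 \right)} Y{\left(11 \right)} = - \left(-1\right) \sqrt{11} = \sqrt{11}$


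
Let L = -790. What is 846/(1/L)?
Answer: -668340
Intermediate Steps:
846/(1/L) = 846/(1/(-790)) = 846/(-1/790) = 846*(-790) = -668340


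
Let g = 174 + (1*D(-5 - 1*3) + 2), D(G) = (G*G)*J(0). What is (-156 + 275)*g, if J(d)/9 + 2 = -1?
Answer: -184688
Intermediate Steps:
J(d) = -27 (J(d) = -18 + 9*(-1) = -18 - 9 = -27)
D(G) = -27*G² (D(G) = (G*G)*(-27) = G²*(-27) = -27*G²)
g = -1552 (g = 174 + (1*(-27*(-5 - 1*3)²) + 2) = 174 + (1*(-27*(-5 - 3)²) + 2) = 174 + (1*(-27*(-8)²) + 2) = 174 + (1*(-27*64) + 2) = 174 + (1*(-1728) + 2) = 174 + (-1728 + 2) = 174 - 1726 = -1552)
(-156 + 275)*g = (-156 + 275)*(-1552) = 119*(-1552) = -184688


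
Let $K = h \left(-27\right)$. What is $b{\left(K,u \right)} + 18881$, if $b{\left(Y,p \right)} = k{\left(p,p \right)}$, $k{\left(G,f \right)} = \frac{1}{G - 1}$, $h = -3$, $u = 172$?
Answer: $\frac{3228652}{171} \approx 18881.0$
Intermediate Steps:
$k{\left(G,f \right)} = \frac{1}{-1 + G}$
$K = 81$ ($K = \left(-3\right) \left(-27\right) = 81$)
$b{\left(Y,p \right)} = \frac{1}{-1 + p}$
$b{\left(K,u \right)} + 18881 = \frac{1}{-1 + 172} + 18881 = \frac{1}{171} + 18881 = \frac{3228652}{171}$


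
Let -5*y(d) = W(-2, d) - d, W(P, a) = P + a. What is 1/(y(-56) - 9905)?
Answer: -5/49523 ≈ -0.00010096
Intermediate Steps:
y(d) = 2/5 (y(d) = -((-2 + d) - d)/5 = -1/5*(-2) = 2/5)
1/(y(-56) - 9905) = 1/(2/5 - 9905) = 1/(-49523/5) = -5/49523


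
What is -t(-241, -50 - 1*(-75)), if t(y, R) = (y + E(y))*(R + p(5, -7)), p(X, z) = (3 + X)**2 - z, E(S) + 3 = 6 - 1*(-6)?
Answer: 22272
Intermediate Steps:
E(S) = 9 (E(S) = -3 + (6 - 1*(-6)) = -3 + (6 + 6) = -3 + 12 = 9)
t(y, R) = (9 + y)*(71 + R) (t(y, R) = (y + 9)*(R + ((3 + 5)**2 - 1*(-7))) = (9 + y)*(R + (8**2 + 7)) = (9 + y)*(R + (64 + 7)) = (9 + y)*(R + 71) = (9 + y)*(71 + R))
-t(-241, -50 - 1*(-75)) = -(639 + 9*(-50 - 1*(-75)) + 71*(-241) + (-50 - 1*(-75))*(-241)) = -(639 + 9*(-50 + 75) - 17111 + (-50 + 75)*(-241)) = -(639 + 9*25 - 17111 + 25*(-241)) = -(639 + 225 - 17111 - 6025) = -1*(-22272) = 22272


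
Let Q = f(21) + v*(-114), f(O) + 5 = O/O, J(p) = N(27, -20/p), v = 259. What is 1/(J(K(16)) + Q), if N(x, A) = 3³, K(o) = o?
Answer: -1/29503 ≈ -3.3895e-5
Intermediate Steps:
N(x, A) = 27
J(p) = 27
f(O) = -4 (f(O) = -5 + O/O = -5 + 1 = -4)
Q = -29530 (Q = -4 + 259*(-114) = -4 - 29526 = -29530)
1/(J(K(16)) + Q) = 1/(27 - 29530) = 1/(-29503) = -1/29503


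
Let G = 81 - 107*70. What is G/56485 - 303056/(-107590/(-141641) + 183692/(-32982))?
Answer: 212683227607826017/3375547384495 ≈ 63007.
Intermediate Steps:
G = -7409 (G = 81 - 7490 = -7409)
G/56485 - 303056/(-107590/(-141641) + 183692/(-32982)) = -7409/56485 - 303056/(-107590/(-141641) + 183692/(-32982)) = -7409*1/56485 - 303056/(-107590*(-1/141641) + 183692*(-1/32982)) = -7409/56485 - 303056/(107590/141641 - 91846/16491) = -7409/56485 - 303056/(-11234892596/2335801731) = -7409/56485 - 303056*(-2335801731/11234892596) = -7409/56485 + 3765312390372/59760067 = 212683227607826017/3375547384495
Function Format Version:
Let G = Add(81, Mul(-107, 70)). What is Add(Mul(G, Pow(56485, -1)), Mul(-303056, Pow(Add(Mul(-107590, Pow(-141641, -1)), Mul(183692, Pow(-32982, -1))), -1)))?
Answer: Rational(212683227607826017, 3375547384495) ≈ 63007.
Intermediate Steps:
G = -7409 (G = Add(81, -7490) = -7409)
Add(Mul(G, Pow(56485, -1)), Mul(-303056, Pow(Add(Mul(-107590, Pow(-141641, -1)), Mul(183692, Pow(-32982, -1))), -1))) = Add(Mul(-7409, Pow(56485, -1)), Mul(-303056, Pow(Add(Mul(-107590, Pow(-141641, -1)), Mul(183692, Pow(-32982, -1))), -1))) = Add(Mul(-7409, Rational(1, 56485)), Mul(-303056, Pow(Add(Mul(-107590, Rational(-1, 141641)), Mul(183692, Rational(-1, 32982))), -1))) = Add(Rational(-7409, 56485), Mul(-303056, Pow(Add(Rational(107590, 141641), Rational(-91846, 16491)), -1))) = Add(Rational(-7409, 56485), Mul(-303056, Pow(Rational(-11234892596, 2335801731), -1))) = Add(Rational(-7409, 56485), Mul(-303056, Rational(-2335801731, 11234892596))) = Add(Rational(-7409, 56485), Rational(3765312390372, 59760067)) = Rational(212683227607826017, 3375547384495)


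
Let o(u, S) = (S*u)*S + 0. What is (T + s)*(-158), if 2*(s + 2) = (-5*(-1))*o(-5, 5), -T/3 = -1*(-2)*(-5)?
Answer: 44951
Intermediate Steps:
T = 30 (T = -3*(-1*(-2))*(-5) = -6*(-5) = -3*(-10) = 30)
o(u, S) = u*S**2 (o(u, S) = u*S**2 + 0 = u*S**2)
s = -629/2 (s = -2 + ((-5*(-1))*(-5*5**2))/2 = -2 + (5*(-5*25))/2 = -2 + (5*(-125))/2 = -2 + (1/2)*(-625) = -2 - 625/2 = -629/2 ≈ -314.50)
(T + s)*(-158) = (30 - 629/2)*(-158) = -569/2*(-158) = 44951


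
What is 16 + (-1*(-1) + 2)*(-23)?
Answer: -53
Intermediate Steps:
16 + (-1*(-1) + 2)*(-23) = 16 + (1 + 2)*(-23) = 16 + 3*(-23) = 16 - 69 = -53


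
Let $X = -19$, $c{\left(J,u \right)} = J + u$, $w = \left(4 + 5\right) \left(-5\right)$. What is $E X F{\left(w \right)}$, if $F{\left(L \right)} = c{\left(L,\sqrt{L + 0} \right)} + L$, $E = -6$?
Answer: $-10260 + 342 i \sqrt{5} \approx -10260.0 + 764.74 i$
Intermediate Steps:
$w = -45$ ($w = 9 \left(-5\right) = -45$)
$F{\left(L \right)} = \sqrt{L} + 2 L$ ($F{\left(L \right)} = \left(L + \sqrt{L + 0}\right) + L = \left(L + \sqrt{L}\right) + L = \sqrt{L} + 2 L$)
$E X F{\left(w \right)} = \left(-6\right) \left(-19\right) \left(\sqrt{-45} + 2 \left(-45\right)\right) = 114 \left(3 i \sqrt{5} - 90\right) = 114 \left(-90 + 3 i \sqrt{5}\right) = -10260 + 342 i \sqrt{5}$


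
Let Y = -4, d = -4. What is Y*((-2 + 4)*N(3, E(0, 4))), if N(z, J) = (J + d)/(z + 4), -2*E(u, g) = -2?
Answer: 24/7 ≈ 3.4286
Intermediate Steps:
E(u, g) = 1 (E(u, g) = -½*(-2) = 1)
N(z, J) = (-4 + J)/(4 + z) (N(z, J) = (J - 4)/(z + 4) = (-4 + J)/(4 + z))
Y*((-2 + 4)*N(3, E(0, 4))) = -4*(-2 + 4)*(-4 + 1)/(4 + 3) = -8*-3/7 = -8*(⅐)*(-3) = -8*(-3)/7 = -4*(-6/7) = 24/7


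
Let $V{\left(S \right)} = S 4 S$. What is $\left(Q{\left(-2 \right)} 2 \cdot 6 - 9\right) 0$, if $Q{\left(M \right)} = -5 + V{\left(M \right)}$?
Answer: $0$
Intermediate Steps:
$V{\left(S \right)} = 4 S^{2}$ ($V{\left(S \right)} = 4 S S = 4 S^{2}$)
$Q{\left(M \right)} = -5 + 4 M^{2}$
$\left(Q{\left(-2 \right)} 2 \cdot 6 - 9\right) 0 = \left(\left(-5 + 4 \left(-2\right)^{2}\right) 2 \cdot 6 - 9\right) 0 = \left(\left(-5 + 4 \cdot 4\right) 2 \cdot 6 - 9\right) 0 = \left(\left(-5 + 16\right) 2 \cdot 6 - 9\right) 0 = \left(11 \cdot 2 \cdot 6 - 9\right) 0 = \left(22 \cdot 6 - 9\right) 0 = \left(132 - 9\right) 0 = 123 \cdot 0 = 0$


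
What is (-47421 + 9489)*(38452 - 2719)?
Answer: -1355424156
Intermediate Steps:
(-47421 + 9489)*(38452 - 2719) = -37932*35733 = -1355424156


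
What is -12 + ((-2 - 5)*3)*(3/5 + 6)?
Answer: -753/5 ≈ -150.60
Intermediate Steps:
-12 + ((-2 - 5)*3)*(3/5 + 6) = -12 + (-7*3)*(3*(⅕) + 6) = -12 - 21*(⅗ + 6) = -12 - 21*33/5 = -12 - 693/5 = -753/5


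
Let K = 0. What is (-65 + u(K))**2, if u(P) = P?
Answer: 4225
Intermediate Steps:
(-65 + u(K))**2 = (-65 + 0)**2 = (-65)**2 = 4225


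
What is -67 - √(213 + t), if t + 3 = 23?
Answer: -67 - √233 ≈ -82.264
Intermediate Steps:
t = 20 (t = -3 + 23 = 20)
-67 - √(213 + t) = -67 - √(213 + 20) = -67 - √233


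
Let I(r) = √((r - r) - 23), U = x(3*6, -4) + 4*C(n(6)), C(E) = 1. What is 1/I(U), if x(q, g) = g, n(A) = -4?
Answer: -I*√23/23 ≈ -0.20851*I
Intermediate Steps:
U = 0 (U = -4 + 4*1 = -4 + 4 = 0)
I(r) = I*√23 (I(r) = √(0 - 23) = √(-23) = I*√23)
1/I(U) = 1/(I*√23) = -I*√23/23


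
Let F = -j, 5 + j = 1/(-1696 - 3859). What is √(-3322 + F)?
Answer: 3*I*√11372895930/5555 ≈ 57.593*I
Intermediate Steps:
j = -27776/5555 (j = -5 + 1/(-1696 - 3859) = -5 + 1/(-5555) = -5 - 1/5555 = -27776/5555 ≈ -5.0002)
F = 27776/5555 (F = -1*(-27776/5555) = 27776/5555 ≈ 5.0002)
√(-3322 + F) = √(-3322 + 27776/5555) = √(-18425934/5555) = 3*I*√11372895930/5555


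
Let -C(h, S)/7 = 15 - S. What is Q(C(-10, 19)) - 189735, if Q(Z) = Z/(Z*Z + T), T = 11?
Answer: -150839297/795 ≈ -1.8974e+5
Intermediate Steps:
C(h, S) = -105 + 7*S (C(h, S) = -7*(15 - S) = -105 + 7*S)
Q(Z) = Z/(11 + Z²) (Q(Z) = Z/(Z*Z + 11) = Z/(Z² + 11) = Z/(11 + Z²))
Q(C(-10, 19)) - 189735 = (-105 + 7*19)/(11 + (-105 + 7*19)²) - 189735 = (-105 + 133)/(11 + (-105 + 133)²) - 189735 = 28/(11 + 28²) - 189735 = 28/(11 + 784) - 189735 = 28/795 - 189735 = -150839297/795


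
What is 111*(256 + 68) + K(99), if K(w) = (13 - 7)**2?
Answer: 36000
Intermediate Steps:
K(w) = 36 (K(w) = 6**2 = 36)
111*(256 + 68) + K(99) = 111*(256 + 68) + 36 = 111*324 + 36 = 35964 + 36 = 36000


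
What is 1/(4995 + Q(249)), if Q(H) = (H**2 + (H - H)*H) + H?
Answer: 1/67245 ≈ 1.4871e-5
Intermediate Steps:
Q(H) = H + H**2 (Q(H) = (H**2 + 0*H) + H = (H**2 + 0) + H = H**2 + H = H + H**2)
1/(4995 + Q(249)) = 1/(4995 + 249*(1 + 249)) = 1/(4995 + 249*250) = 1/(4995 + 62250) = 1/67245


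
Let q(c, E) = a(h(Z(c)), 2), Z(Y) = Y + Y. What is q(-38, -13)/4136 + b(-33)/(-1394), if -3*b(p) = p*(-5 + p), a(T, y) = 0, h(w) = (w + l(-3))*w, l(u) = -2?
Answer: 209/697 ≈ 0.29986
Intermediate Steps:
Z(Y) = 2*Y
h(w) = w*(-2 + w) (h(w) = (w - 2)*w = (-2 + w)*w = w*(-2 + w))
b(p) = -p*(-5 + p)/3
q(c, E) = 0
q(-38, -13)/4136 + b(-33)/(-1394) = 0/4136 + ((⅓)*(-33)*(5 - 1*(-33)))/(-1394) = 0*(1/4136) + ((⅓)*(-33)*(5 + 33))*(-1/1394) = 0 + ((⅓)*(-33)*38)*(-1/1394) = 0 - 418*(-1/1394) = 0 + 209/697 = 209/697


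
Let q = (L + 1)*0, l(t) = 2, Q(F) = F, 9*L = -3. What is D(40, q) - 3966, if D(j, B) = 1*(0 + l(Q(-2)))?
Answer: -3964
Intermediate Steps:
L = -1/3 (L = (1/9)*(-3) = -1/3 ≈ -0.33333)
q = 0 (q = (-1/3 + 1)*0 = (2/3)*0 = 0)
D(j, B) = 2 (D(j, B) = 1*(0 + 2) = 1*2 = 2)
D(40, q) - 3966 = 2 - 3966 = -3964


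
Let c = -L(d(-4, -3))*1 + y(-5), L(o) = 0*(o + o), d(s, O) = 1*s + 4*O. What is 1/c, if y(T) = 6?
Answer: ⅙ ≈ 0.16667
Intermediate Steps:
d(s, O) = s + 4*O
L(o) = 0 (L(o) = 0*(2*o) = 0)
c = 6 (c = -1*0*1 + 6 = 0*1 + 6 = 0 + 6 = 6)
1/c = 1/6 = ⅙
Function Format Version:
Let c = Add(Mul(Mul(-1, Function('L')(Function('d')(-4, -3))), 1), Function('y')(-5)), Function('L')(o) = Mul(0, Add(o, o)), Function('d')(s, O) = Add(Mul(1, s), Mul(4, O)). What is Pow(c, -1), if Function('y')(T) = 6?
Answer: Rational(1, 6) ≈ 0.16667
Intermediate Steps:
Function('d')(s, O) = Add(s, Mul(4, O))
Function('L')(o) = 0 (Function('L')(o) = Mul(0, Mul(2, o)) = 0)
c = 6 (c = Add(Mul(Mul(-1, 0), 1), 6) = Add(Mul(0, 1), 6) = Add(0, 6) = 6)
Pow(c, -1) = Pow(6, -1) = Rational(1, 6)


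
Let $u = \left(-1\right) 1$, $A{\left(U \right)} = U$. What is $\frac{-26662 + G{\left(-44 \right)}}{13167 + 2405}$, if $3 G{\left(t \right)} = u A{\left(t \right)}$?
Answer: $- \frac{39971}{23358} \approx -1.7112$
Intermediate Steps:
$u = -1$
$G{\left(t \right)} = - \frac{t}{3}$ ($G{\left(t \right)} = \frac{\left(-1\right) t}{3} = - \frac{t}{3}$)
$\frac{-26662 + G{\left(-44 \right)}}{13167 + 2405} = \frac{-26662 - - \frac{44}{3}}{13167 + 2405} = \frac{-26662 + \frac{44}{3}}{15572} = \left(- \frac{79942}{3}\right) \frac{1}{15572} = - \frac{39971}{23358}$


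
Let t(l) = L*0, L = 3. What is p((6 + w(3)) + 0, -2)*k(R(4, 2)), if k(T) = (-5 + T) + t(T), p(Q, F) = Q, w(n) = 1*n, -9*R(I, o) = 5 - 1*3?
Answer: -47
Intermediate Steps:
R(I, o) = -2/9 (R(I, o) = -(5 - 1*3)/9 = -(5 - 3)/9 = -⅑*2 = -2/9)
w(n) = n
t(l) = 0 (t(l) = 3*0 = 0)
k(T) = -5 + T (k(T) = (-5 + T) + 0 = -5 + T)
p((6 + w(3)) + 0, -2)*k(R(4, 2)) = ((6 + 3) + 0)*(-5 - 2/9) = (9 + 0)*(-47/9) = 9*(-47/9) = -47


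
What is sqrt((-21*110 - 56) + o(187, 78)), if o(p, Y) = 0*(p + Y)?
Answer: 13*I*sqrt(14) ≈ 48.642*I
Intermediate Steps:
o(p, Y) = 0 (o(p, Y) = 0*(Y + p) = 0)
sqrt((-21*110 - 56) + o(187, 78)) = sqrt((-21*110 - 56) + 0) = sqrt((-2310 - 56) + 0) = sqrt(-2366 + 0) = sqrt(-2366) = 13*I*sqrt(14)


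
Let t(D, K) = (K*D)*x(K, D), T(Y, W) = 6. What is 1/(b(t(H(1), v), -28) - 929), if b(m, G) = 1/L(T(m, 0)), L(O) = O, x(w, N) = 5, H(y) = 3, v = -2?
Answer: -6/5573 ≈ -0.0010766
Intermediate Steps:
t(D, K) = 5*D*K (t(D, K) = (K*D)*5 = (D*K)*5 = 5*D*K)
b(m, G) = 1/6
1/(b(t(H(1), v), -28) - 929) = 1/(1/6 - 929) = 1/(-5573/6) = -6/5573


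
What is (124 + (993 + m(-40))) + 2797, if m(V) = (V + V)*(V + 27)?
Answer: 4954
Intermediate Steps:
m(V) = 2*V*(27 + V) (m(V) = (2*V)*(27 + V) = 2*V*(27 + V))
(124 + (993 + m(-40))) + 2797 = (124 + (993 + 2*(-40)*(27 - 40))) + 2797 = (124 + (993 + 2*(-40)*(-13))) + 2797 = (124 + (993 + 1040)) + 2797 = (124 + 2033) + 2797 = 2157 + 2797 = 4954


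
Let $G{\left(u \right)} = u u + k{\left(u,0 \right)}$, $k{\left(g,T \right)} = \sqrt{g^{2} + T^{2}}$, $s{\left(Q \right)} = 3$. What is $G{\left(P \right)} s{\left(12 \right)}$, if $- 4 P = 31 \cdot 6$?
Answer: $\frac{26505}{4} \approx 6626.3$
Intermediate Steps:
$k{\left(g,T \right)} = \sqrt{T^{2} + g^{2}}$
$P = - \frac{93}{2}$ ($P = - \frac{31 \cdot 6}{4} = \left(- \frac{1}{4}\right) 186 = - \frac{93}{2} \approx -46.5$)
$G{\left(u \right)} = u^{2} + \sqrt{u^{2}}$ ($G{\left(u \right)} = u u + \sqrt{0^{2} + u^{2}} = u^{2} + \sqrt{0 + u^{2}} = u^{2} + \sqrt{u^{2}}$)
$G{\left(P \right)} s{\left(12 \right)} = \left(\left(- \frac{93}{2}\right)^{2} + \sqrt{\left(- \frac{93}{2}\right)^{2}}\right) 3 = \left(\frac{8649}{4} + \sqrt{\frac{8649}{4}}\right) 3 = \left(\frac{8649}{4} + \frac{93}{2}\right) 3 = \frac{8835}{4} \cdot 3 = \frac{26505}{4}$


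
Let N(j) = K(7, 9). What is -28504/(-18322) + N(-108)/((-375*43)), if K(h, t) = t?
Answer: 76577017/49240375 ≈ 1.5552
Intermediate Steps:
N(j) = 9
-28504/(-18322) + N(-108)/((-375*43)) = -28504/(-18322) + 9/((-375*43)) = -28504*(-1/18322) + 9/(-16125) = 14252/9161 + 9*(-1/16125) = 14252/9161 - 3/5375 = 76577017/49240375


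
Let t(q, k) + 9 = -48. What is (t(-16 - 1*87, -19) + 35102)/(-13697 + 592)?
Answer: -7009/2621 ≈ -2.6742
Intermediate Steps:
t(q, k) = -57 (t(q, k) = -9 - 48 = -57)
(t(-16 - 1*87, -19) + 35102)/(-13697 + 592) = (-57 + 35102)/(-13697 + 592) = 35045/(-13105) = 35045*(-1/13105) = -7009/2621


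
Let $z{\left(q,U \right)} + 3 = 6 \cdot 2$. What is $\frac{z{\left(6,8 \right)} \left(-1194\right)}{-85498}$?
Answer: $\frac{5373}{42749} \approx 0.12569$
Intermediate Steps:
$z{\left(q,U \right)} = 9$ ($z{\left(q,U \right)} = -3 + 6 \cdot 2 = -3 + 12 = 9$)
$\frac{z{\left(6,8 \right)} \left(-1194\right)}{-85498} = \frac{9 \left(-1194\right)}{-85498} = \left(-10746\right) \left(- \frac{1}{85498}\right) = \frac{5373}{42749}$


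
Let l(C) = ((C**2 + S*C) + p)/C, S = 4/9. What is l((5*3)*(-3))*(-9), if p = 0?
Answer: 401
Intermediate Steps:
S = 4/9 (S = 4*(1/9) = 4/9 ≈ 0.44444)
l(C) = (C**2 + 4*C/9)/C (l(C) = ((C**2 + 4*C/9) + 0)/C = (C**2 + 4*C/9)/C)
l((5*3)*(-3))*(-9) = (4/9 + (5*3)*(-3))*(-9) = (4/9 + 15*(-3))*(-9) = (4/9 - 45)*(-9) = -401/9*(-9) = 401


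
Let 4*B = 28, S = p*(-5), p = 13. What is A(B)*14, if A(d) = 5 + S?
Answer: -840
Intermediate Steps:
S = -65 (S = 13*(-5) = -65)
B = 7 (B = (¼)*28 = 7)
A(d) = -60 (A(d) = 5 - 65 = -60)
A(B)*14 = -60*14 = -840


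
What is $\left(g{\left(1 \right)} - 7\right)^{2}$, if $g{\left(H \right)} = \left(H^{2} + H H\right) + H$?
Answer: $16$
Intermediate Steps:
$g{\left(H \right)} = H + 2 H^{2}$ ($g{\left(H \right)} = \left(H^{2} + H^{2}\right) + H = 2 H^{2} + H = H + 2 H^{2}$)
$\left(g{\left(1 \right)} - 7\right)^{2} = \left(1 \left(1 + 2 \cdot 1\right) - 7\right)^{2} = \left(1 \left(1 + 2\right) - 7\right)^{2} = \left(1 \cdot 3 - 7\right)^{2} = \left(3 - 7\right)^{2} = \left(-4\right)^{2} = 16$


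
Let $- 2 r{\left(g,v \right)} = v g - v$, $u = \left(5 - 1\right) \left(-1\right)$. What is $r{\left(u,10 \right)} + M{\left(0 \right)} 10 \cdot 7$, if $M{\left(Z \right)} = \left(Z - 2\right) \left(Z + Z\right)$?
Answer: $25$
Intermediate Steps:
$u = -4$ ($u = 4 \left(-1\right) = -4$)
$M{\left(Z \right)} = 2 Z \left(-2 + Z\right)$ ($M{\left(Z \right)} = \left(-2 + Z\right) 2 Z = 2 Z \left(-2 + Z\right)$)
$r{\left(g,v \right)} = \frac{v}{2} - \frac{g v}{2}$ ($r{\left(g,v \right)} = - \frac{v g - v}{2} = - \frac{g v - v}{2} = - \frac{- v + g v}{2} = \frac{v}{2} - \frac{g v}{2}$)
$r{\left(u,10 \right)} + M{\left(0 \right)} 10 \cdot 7 = \frac{1}{2} \cdot 10 \left(1 - -4\right) + 2 \cdot 0 \left(-2 + 0\right) 10 \cdot 7 = \frac{1}{2} \cdot 10 \left(1 + 4\right) + 2 \cdot 0 \left(-2\right) 10 \cdot 7 = \frac{1}{2} \cdot 10 \cdot 5 + 0 \cdot 10 \cdot 7 = 25 + 0 \cdot 7 = 25 + 0 = 25$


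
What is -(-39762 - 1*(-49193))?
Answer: -9431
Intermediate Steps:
-(-39762 - 1*(-49193)) = -(-39762 + 49193) = -1*9431 = -9431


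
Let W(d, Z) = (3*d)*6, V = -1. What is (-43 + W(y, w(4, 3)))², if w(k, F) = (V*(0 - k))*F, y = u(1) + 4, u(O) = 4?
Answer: 10201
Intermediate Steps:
y = 8 (y = 4 + 4 = 8)
w(k, F) = F*k (w(k, F) = (-(0 - k))*F = (-(-1)*k)*F = k*F = F*k)
W(d, Z) = 18*d
(-43 + W(y, w(4, 3)))² = (-43 + 18*8)² = (-43 + 144)² = 101² = 10201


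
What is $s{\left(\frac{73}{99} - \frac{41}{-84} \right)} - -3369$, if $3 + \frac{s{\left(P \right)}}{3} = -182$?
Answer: $2814$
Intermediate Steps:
$s{\left(P \right)} = -555$ ($s{\left(P \right)} = -9 + 3 \left(-182\right) = -9 - 546 = -555$)
$s{\left(\frac{73}{99} - \frac{41}{-84} \right)} - -3369 = -555 - -3369 = -555 + 3369 = 2814$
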